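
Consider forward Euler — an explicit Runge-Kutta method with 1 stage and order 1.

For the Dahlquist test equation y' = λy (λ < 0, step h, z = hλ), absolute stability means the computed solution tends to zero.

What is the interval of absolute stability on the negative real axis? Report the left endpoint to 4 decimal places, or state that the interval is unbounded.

On y'=λy, z=hλ:
  order 1, 1-stage ⇒ R(z)=1+z
  (e.g. R(-0.32)=0.68000, |R|=0.68000)

Solve |R(x)|<1 on ℝ⁻.
x=-0.32: |R|=0.6800
|R(-1.4)|=0.4000 |R(-1.19)|=0.1900 |R(-1.05)|=0.0500
Bisect:
  x_lo=-2.4556 |R|=1.4556  x_hi=-0.2296 |R|=0.7704
  mid=-1.34261 |R|=0.34261 →hi
  mid=-1.89912 |R|=0.89912 →hi
  mid=-2.17737 |R|=1.17737 →lo
  mid=-2.03824 |R|=1.03824 →lo
  mid=-1.96868 |R|=0.96868 →hi
  mid=-2.00346 |R|=1.00346 →lo
  mid=-1.98607 |R|=0.98607 →hi
  ...
  [-2.00006,-1.99993] ⇒ x*=-2.0000
So |R|<1 on (-2.0000, 0).

z∈(-2.0000,0).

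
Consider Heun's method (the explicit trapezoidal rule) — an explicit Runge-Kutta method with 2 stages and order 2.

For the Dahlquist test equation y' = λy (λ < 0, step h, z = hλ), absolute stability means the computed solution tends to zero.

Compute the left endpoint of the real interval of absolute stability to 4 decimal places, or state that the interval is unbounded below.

Set f=λy, z=hλ:
  order 2, 2-stage ⇒ R(z)=1+z+z^2/2
  (e.g. R(-0.37)=0.69845, |R|=0.69845)

Need |R(x)|<1, x<0.
x=-0.37: |R|=0.6985
|R(-1.38)|=0.5722 |R(-1.16)|=0.5128 |R(-0.56)|=0.5968
Bisect:
  x_lo=-2.5483 |R|=1.6986  x_hi=-0.2421 |R|=0.7872
  mid=-1.39517 |R|=0.57808 →hi
  mid=-1.97171 |R|=0.97211 →hi
  mid=-2.25999 |R|=1.29378 →lo
  mid=-2.11585 |R|=1.12256 →lo
  mid=-2.04378 |R|=1.04474 →lo
  mid=-2.00775 |R|=1.00778 →lo
  mid=-1.98973 |R|=0.98978 →hi
  mid=-1.99874 |R|=0.99874 →hi
  mid=-2.00324 |R|=1.00325 →lo
  ...
  [-2.00001,-1.99986] ⇒ x*=-2.0000
Stable set (-2.0000, 0).

z* = -2.0000.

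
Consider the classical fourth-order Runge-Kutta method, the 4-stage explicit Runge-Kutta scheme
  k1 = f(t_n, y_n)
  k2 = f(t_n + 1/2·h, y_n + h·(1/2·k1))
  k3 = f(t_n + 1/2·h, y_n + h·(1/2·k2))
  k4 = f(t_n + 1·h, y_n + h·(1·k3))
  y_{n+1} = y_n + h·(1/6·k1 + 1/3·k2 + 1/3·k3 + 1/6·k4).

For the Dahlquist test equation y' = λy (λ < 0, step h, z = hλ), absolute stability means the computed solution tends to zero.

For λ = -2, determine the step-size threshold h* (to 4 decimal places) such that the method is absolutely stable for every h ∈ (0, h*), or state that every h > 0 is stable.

(-2.7853,0); λ=-2 ⇒ h* = 1.3926.

Set f=λy, z=hλ:
  order 4, 4-stage ⇒ R(z)=1+z+z^2/2+z^3/6+z^4/24
  (e.g. R(-1.12)=0.33861, |R|=0.33861)

Boundary: |R(x)|=1, x<0.
x=-1.12: |R|=0.3386
|R(-2.8)|=1.0224 |R(-2.54)|=0.6889 |R(-1.64)|=0.2711
Bisect:
  x_lo=-3.2279 |R|=1.8998  x_hi=-0.0863 |R|=0.9173
  mid=-1.65711 |R|=0.27168 →hi
  mid=-2.44250 |R|=0.59478 →hi
  mid=-2.83520 |R|=1.07788 →lo
  mid=-2.63885 |R|=0.80074 →hi
  mid=-2.73702 |R|=0.92963 →hi
  mid=-2.78611 |R|=1.00123 →lo
  mid=-2.76157 |R|=0.96481 →hi
  mid=-2.77384 |R|=0.98287 →hi
  mid=-2.77997 |R|=0.99201 →hi
  mid=-2.78304 |R|=0.99661 →hi
  ...
  [-2.78534,-2.78515] ⇒ x*=-2.7853
So |R|<1 on (-2.7853, 0).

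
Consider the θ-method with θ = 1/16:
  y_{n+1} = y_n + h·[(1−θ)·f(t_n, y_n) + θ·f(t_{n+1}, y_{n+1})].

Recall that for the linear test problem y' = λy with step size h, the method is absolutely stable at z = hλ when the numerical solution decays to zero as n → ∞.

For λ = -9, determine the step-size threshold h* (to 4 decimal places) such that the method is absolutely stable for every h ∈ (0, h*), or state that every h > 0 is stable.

With y'=λy (z=hλ):
  y_{n+1} = y_n + z·[15/16·y_n + 1/16·y_{n+1}] ⇒ (1 − 1/16z)y_{n+1} = (1 + 15/16z)y_n
  so R(z) = (1 + 15/16z)/(1 − 1/16z).

Need |R(x)|<1, x<0.
x=-1.31: |R|=0.2109
R=−1: 1+15/16x = −1+1/16x ⇒ -7/8x=2 ⇒ x=2/(-7/8)=-2.2857
Confirm numerically:
  x=-1.946: |R|=0.73498 <1
  x=-1.428: |R|=0.31099 <1
  x=-1.105: |R|=0.03362 <1
  x=-0.946: |R|=0.10681 <1
  x=-2.821: |R|=1.39817 >1
  x=-2.439: |R|=1.11638 >1
  x=-2.417: |R|=1.09980 >1
Interval (-2.2857, 0).

(-2.2857,0); λ=-9 ⇒ h* = (16/7)/9 = 0.2540.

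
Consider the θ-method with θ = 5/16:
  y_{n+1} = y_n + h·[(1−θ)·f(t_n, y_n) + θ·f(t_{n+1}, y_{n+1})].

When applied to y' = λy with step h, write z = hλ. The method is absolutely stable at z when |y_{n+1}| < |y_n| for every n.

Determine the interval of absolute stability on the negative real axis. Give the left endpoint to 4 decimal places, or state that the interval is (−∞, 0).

With y'=λy (z=hλ):
  y_{n+1} = y_n + z·[11/16·y_n + 5/16·y_{n+1}] ⇒ (1 − 5/16z)y_{n+1} = (1 + 11/16z)y_n
  R(z) = (1 + 11/16z)/(1 − 5/16z).

Solve |R(x)|<1 on ℝ⁻.
x=-0.69: |R|=0.4324
R=−1: 1+11/16x = −1+5/16x ⇒ -3/8x=2 ⇒ x=2/(-3/8)=-5.3333
Confirm numerically:
  x=-4.284: |R|=0.83175 <1
  x=-4.217: |R|=0.81939 <1
  x=-2.288: |R|=0.33411 <1
  x=-5.874: |R|=1.07150 >1
  x=-5.761: |R|=1.05727 >1
  x=-5.758: |R|=1.05689 >1
Interval (-5.3333, 0).

z∈(-5.3333,0).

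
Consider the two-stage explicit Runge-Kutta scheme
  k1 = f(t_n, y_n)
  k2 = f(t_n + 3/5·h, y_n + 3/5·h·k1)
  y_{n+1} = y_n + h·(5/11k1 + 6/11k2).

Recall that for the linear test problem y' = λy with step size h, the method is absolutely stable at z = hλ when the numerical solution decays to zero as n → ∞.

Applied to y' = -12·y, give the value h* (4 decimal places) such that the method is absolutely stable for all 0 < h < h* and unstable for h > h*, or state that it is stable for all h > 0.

(-3.0556,0); λ=-12 ⇒ h* = (55/18)/12 = 0.2546.

On y'=λy, z=hλ:
  k1=λy_n ⇒ h·k1=z·y_n;  k2=λ(1+3/5z)y_n ⇒ h·k2=z(1+3/5z)y_n
  y_{n+1}/y_n = 1 + 5/11z + 6/11z(1+3/5z) = 1 + z + 18/55z²
  so R(z) = 1 + z + 18/55z².

Need |R(x)|<1, x<0.
x=-1.36: |R|=0.2453
R=1: x+18/55x²=0 ⇒ x=−55/18=-3.0556; min R=1−1/(4·18/55)=0.2361>−1
Confirm numerically:
  x=-2.522: |R|=0.55961 <1
  x=-1.634: |R|=0.23980 <1
  x=-1.445: |R|=0.23835 <1
  x=-1.381: |R|=0.24316 <1
  x=-3.592: |R|=1.63062 >1
  x=-3.576: |R|=1.60909 >1
  x=-3.251: |R|=1.20795 >1
So |R|<1 on (-3.0556, 0).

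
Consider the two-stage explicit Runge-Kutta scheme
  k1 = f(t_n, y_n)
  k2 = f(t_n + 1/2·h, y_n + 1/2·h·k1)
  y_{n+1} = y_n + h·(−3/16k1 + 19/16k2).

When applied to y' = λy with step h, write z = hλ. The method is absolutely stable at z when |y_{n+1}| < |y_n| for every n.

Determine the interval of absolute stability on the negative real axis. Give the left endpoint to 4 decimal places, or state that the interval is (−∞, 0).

z∈(-1.6842,0).

With y'=λy (z=hλ):
  k1=λy_n ⇒ h·k1=z·y_n;  k2=λ(1+1/2z)y_n ⇒ h·k2=z(1+1/2z)y_n
  y_{n+1}/y_n = 1 − 3/16z + 19/16z(1+1/2z) = 1 + z + 19/32z²
  R(z) = 1 + z + 19/32z².

Find x<0 with |R(x)|<1.
x=-1.74: |R|=1.0576
R=1: x+19/32x²=0 ⇒ x=−32/19=-1.6842; min R=1−1/(4·19/32)=0.5789>−1
Confirm numerically:
  x=-1.526: |R|=0.85665 <1
  x=-1.485: |R|=0.82435 <1
  x=-1.087: |R|=0.61456 <1
  x=-1.024: |R|=0.59859 <1
  x=-2.238: |R|=1.73588 >1
  x=-1.983: |R|=1.35180 >1
  x=-1.861: |R|=1.19535 >1
Stable set (-1.6842, 0).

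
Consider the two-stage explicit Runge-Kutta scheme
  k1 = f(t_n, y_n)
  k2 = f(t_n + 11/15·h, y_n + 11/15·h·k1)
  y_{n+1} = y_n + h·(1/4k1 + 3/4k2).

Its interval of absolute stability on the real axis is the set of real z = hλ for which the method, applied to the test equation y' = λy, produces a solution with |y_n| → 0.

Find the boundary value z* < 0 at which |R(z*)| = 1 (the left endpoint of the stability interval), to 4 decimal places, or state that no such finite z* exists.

z* = -1.8182.

Set f=λy, z=hλ:
  k1=λy_n ⇒ h·k1=z·y_n;  k2=λ(1+11/15z)y_n ⇒ h·k2=z(1+11/15z)y_n
  y_{n+1}/y_n = 1 + 1/4z + 3/4z(1+11/15z) = 1 + z + 11/20z²
  R(z) = 1 + z + 11/20z².

Find x<0 with |R(x)|<1.
x=-1.36: |R|=0.6573
R=1: x+11/20x²=0 ⇒ x=−20/11=-1.8182; min R=1−1/(4·11/20)=0.5455>−1
Confirm numerically:
  x=-1.686: |R|=0.87743 <1
  x=-1.609: |R|=0.81488 <1
  x=-1.546: |R|=0.76856 <1
  x=-0.892: |R|=0.54562 <1
  x=-2.132: |R|=1.36798 >1
  x=-2.113: |R|=1.34262 >1
  x=-1.965: |R|=1.15867 >1
Stable set (-1.8182, 0).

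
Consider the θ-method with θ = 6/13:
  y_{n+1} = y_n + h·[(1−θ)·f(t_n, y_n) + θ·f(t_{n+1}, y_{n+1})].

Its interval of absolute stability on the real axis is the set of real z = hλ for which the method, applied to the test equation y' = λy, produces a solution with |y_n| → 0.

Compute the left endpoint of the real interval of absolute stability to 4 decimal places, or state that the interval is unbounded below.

With y'=λy (z=hλ):
  y_{n+1} = y_n + z·[7/13·y_n + 6/13·y_{n+1}] ⇒ (1 − 6/13z)y_{n+1} = (1 + 7/13z)y_n
  ⇒ R(z) = (1 + 7/13z)/(1 − 6/13z).

Solve |R(x)|<1 on ℝ⁻.
x=-0.93: |R|=0.3493
R=−1: 1+7/13x = −1+6/13x ⇒ -1/13x=2 ⇒ x=2/(-1/13)=-26.0000
Confirm numerically:
  x=-22.877: |R|=0.97922 <1
  x=-21.447: |R|=0.96786 <1
  x=-16.103: |R|=0.90971 <1
  x=-16.039: |R|=0.90881 <1
  x=-26.413: |R|=1.00241 >1
  x=-26.109: |R|=1.00064 >1
So |R|<1 on (-26.0000, 0).

z* = -26.0000.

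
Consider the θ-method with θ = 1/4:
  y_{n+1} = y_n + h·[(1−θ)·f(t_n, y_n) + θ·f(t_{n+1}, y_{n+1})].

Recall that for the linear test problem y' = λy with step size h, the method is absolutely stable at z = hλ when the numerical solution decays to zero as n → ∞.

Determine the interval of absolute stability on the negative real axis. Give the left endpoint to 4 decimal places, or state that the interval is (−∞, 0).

z∈(-4.0000,0).

On y'=λy, z=hλ:
  y_{n+1} = y_n + z·[3/4·y_n + 1/4·y_{n+1}] ⇒ (1 − 1/4z)y_{n+1} = (1 + 3/4z)y_n
  R(z) = (1 + 3/4z)/(1 − 1/4z).

Need |R(x)|<1, x<0.
x=-0.84: |R|=0.3058
R=−1: 1+3/4x = −1+1/4x ⇒ -1/2x=2 ⇒ x=2/(-1/2)=-4.0000
Confirm numerically:
  x=-3.447: |R|=0.85148 <1
  x=-3.274: |R|=0.80038 <1
  x=-3.218: |R|=0.78332 <1
  x=-4.424: |R|=1.10066 >1
  x=-4.237: |R|=1.05755 >1
  x=-4.091: |R|=1.02249 >1
So |R|<1 on (-4.0000, 0).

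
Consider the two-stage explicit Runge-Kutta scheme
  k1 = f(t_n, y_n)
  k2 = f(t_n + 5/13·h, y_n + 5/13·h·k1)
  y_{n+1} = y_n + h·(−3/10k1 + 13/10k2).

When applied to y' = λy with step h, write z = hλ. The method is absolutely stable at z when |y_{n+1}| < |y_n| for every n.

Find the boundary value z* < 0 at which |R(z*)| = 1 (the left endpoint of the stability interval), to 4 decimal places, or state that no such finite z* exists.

z* = -2.0000.

Test eqn y'=λy, z=hλ:
  k1=λy_n ⇒ h·k1=z·y_n;  k2=λ(1+5/13z)y_n ⇒ h·k2=z(1+5/13z)y_n
  y_{n+1}/y_n = 1 − 3/10z + 13/10z(1+5/13z) = 1 + z + 1/2z²
  Hence R(z) = 1 + z + 1/2z².

Solve |R(x)|<1 on ℝ⁻.
x=-0.44: |R|=0.6568
R=1: x+1/2x²=0 ⇒ x=−2=-2.0000; min R=1−1/(4·1/2)=0.5000>−1
Confirm numerically:
  x=-1.958: |R|=0.95888 <1
  x=-1.845: |R|=0.85701 <1
  x=-1.782: |R|=0.80576 <1
  x=-0.806: |R|=0.51882 <1
  x=-2.526: |R|=1.66434 >1
  x=-2.341: |R|=1.39914 >1
Stable set (-2.0000, 0).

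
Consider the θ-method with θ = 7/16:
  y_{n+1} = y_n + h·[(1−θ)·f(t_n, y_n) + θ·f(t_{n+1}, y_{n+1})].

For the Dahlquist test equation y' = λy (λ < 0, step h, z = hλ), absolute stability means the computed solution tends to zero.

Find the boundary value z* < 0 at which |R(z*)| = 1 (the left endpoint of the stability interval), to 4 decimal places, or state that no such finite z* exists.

On y'=λy, z=hλ:
  y_{n+1} = y_n + z·[9/16·y_n + 7/16·y_{n+1}] ⇒ (1 − 7/16z)y_{n+1} = (1 + 9/16z)y_n
  so R(z) = (1 + 9/16z)/(1 − 7/16z).

Boundary: |R(x)|=1, x<0.
x=-1.74: |R|=0.0121
R=−1: 1+9/16x = −1+7/16x ⇒ -1/8x=2 ⇒ x=2/(-1/8)=-16.0000
Confirm numerically:
  x=-15.715: |R|=0.99548 <1
  x=-15.245: |R|=0.98770 <1
  x=-7.229: |R|=0.73662 <1
  x=-16.547: |R|=1.00830 >1
  x=-16.187: |R|=1.00289 >1
  x=-16.185: |R|=1.00286 >1
Interval (-16.0000, 0).

left endpoint -16.0000.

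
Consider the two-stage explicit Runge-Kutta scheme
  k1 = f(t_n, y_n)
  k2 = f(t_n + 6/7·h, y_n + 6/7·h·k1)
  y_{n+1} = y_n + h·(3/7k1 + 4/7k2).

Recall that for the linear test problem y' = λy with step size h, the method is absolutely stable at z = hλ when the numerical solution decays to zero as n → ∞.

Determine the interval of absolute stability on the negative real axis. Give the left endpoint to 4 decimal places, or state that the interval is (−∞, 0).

With y'=λy (z=hλ):
  k1=λy_n ⇒ h·k1=z·y_n;  k2=λ(1+6/7z)y_n ⇒ h·k2=z(1+6/7z)y_n
  y_{n+1}/y_n = 1 + 3/7z + 4/7z(1+6/7z) = 1 + z + 24/49z²
  so R(z) = 1 + z + 24/49z².

Boundary: |R(x)|=1, x<0.
x=-0.85: |R|=0.5039
R=1: x+24/49x²=0 ⇒ x=−49/24=-2.0417; min R=1−1/(4·24/49)=0.4896>−1
Confirm numerically:
  x=-1.770: |R|=0.76448 <1
  x=-1.353: |R|=0.54362 <1
  x=-1.225: |R|=0.51000 <1
  x=-2.641: |R|=1.77527 >1
  x=-2.288: |R|=1.27605 >1
  x=-2.073: |R|=1.03181 >1
Interval (-2.0417, 0).

z∈(-2.0417,0).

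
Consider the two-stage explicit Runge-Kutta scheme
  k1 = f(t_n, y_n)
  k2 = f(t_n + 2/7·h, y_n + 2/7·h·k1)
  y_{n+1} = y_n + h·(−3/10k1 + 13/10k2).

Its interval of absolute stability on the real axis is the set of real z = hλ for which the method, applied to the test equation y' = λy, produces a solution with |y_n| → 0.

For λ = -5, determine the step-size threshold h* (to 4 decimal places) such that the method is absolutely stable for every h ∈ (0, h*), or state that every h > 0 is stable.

(-2.6923,0); λ=-5 ⇒ h* = (35/13)/5 = 0.5385.

Test eqn y'=λy, z=hλ:
  k1=λy_n ⇒ h·k1=z·y_n;  k2=λ(1+2/7z)y_n ⇒ h·k2=z(1+2/7z)y_n
  y_{n+1}/y_n = 1 − 3/10z + 13/10z(1+2/7z) = 1 + z + 13/35z²
  Hence R(z) = 1 + z + 13/35z².

Find x<0 with |R(x)|<1.
x=-1.23: |R|=0.3319
R=1: x+13/35x²=0 ⇒ x=−35/13=-2.6923; min R=1−1/(4·13/35)=0.3269>−1
Confirm numerically:
  x=-2.038: |R|=0.50471 <1
  x=-1.602: |R|=0.35124 <1
  x=-1.561: |R|=0.34407 <1
  x=-1.216: |R|=0.33322 <1
  x=-3.158: |R|=1.54624 >1
  x=-2.847: |R|=1.16358 >1
Stable set (-2.6923, 0).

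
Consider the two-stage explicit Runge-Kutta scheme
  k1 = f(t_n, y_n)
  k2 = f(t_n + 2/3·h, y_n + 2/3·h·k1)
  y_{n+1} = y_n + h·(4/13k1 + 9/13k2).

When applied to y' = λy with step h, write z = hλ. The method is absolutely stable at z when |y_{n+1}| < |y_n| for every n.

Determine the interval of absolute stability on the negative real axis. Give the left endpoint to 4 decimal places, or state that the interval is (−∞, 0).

Test eqn y'=λy, z=hλ:
  k1=λy_n ⇒ h·k1=z·y_n;  k2=λ(1+2/3z)y_n ⇒ h·k2=z(1+2/3z)y_n
  y_{n+1}/y_n = 1 + 4/13z + 9/13z(1+2/3z) = 1 + z + 6/13z²
  ⇒ R(z) = 1 + z + 6/13z².

Need |R(x)|<1, x<0.
x=-0.73: |R|=0.5160
R=1: x+6/13x²=0 ⇒ x=−13/6=-2.1667; min R=1−1/(4·6/13)=0.4583>−1
Confirm numerically:
  x=-1.662: |R|=0.61288 <1
  x=-1.248: |R|=0.47085 <1
  x=-1.215: |R|=0.46633 <1
  x=-1.123: |R|=0.45906 <1
  x=-2.641: |R|=1.57818 >1
  x=-2.487: |R|=1.36769 >1
  x=-2.396: |R|=1.25361 >1
Stable set (-2.1667, 0).

(-2.1667, 0).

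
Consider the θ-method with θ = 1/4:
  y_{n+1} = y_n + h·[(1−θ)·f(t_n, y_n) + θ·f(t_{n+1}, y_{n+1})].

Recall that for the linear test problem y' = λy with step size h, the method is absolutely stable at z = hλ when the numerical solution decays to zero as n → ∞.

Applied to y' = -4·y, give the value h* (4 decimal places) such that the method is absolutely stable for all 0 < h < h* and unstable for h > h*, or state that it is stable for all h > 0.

(-4.0000,0); λ=-4 ⇒ h* = (4)/4 = 1.0000.

With y'=λy (z=hλ):
  y_{n+1} = y_n + z·[3/4·y_n + 1/4·y_{n+1}] ⇒ (1 − 1/4z)y_{n+1} = (1 + 3/4z)y_n
  Hence R(z) = (1 + 3/4z)/(1 − 1/4z).

Need |R(x)|<1, x<0.
x=-0.74: |R|=0.3755
R=−1: 1+3/4x = −1+1/4x ⇒ -1/2x=2 ⇒ x=2/(-1/2)=-4.0000
Confirm numerically:
  x=-2.948: |R|=0.69718 <1
  x=-2.650: |R|=0.59398 <1
  x=-1.989: |R|=0.32844 <1
  x=-4.557: |R|=1.13019 >1
  x=-4.496: |R|=1.11676 >1
So |R|<1 on (-4.0000, 0).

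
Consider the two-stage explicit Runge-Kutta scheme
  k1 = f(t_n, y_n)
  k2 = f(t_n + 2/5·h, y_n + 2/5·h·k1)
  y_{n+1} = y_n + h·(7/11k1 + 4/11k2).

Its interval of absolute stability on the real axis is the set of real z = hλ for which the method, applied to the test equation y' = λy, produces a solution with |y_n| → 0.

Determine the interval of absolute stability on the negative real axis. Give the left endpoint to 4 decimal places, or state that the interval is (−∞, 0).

z∈(-6.8750,0).

Test eqn y'=λy, z=hλ:
  k1=λy_n ⇒ h·k1=z·y_n;  k2=λ(1+2/5z)y_n ⇒ h·k2=z(1+2/5z)y_n
  y_{n+1}/y_n = 1 + 7/11z + 4/11z(1+2/5z) = 1 + z + 8/55z²
  ⇒ R(z) = 1 + z + 8/55z².

Solve |R(x)|<1 on ℝ⁻.
x=-1.55: |R|=0.2005
R=1: x+8/55x²=0 ⇒ x=−55/8=-6.8750; min R=1−1/(4·8/55)=-0.7188>−1
Confirm numerically:
  x=-6.502: |R|=0.64724 <1
  x=-5.713: |R|=0.03440 <1
  x=-5.650: |R|=0.00673 <1
  x=-3.077: |R|=0.69985 <1
  x=-7.421: |R|=1.58936 >1
  x=-7.292: |R|=1.44229 >1
  x=-7.165: |R|=1.30223 >1
So |R|<1 on (-6.8750, 0).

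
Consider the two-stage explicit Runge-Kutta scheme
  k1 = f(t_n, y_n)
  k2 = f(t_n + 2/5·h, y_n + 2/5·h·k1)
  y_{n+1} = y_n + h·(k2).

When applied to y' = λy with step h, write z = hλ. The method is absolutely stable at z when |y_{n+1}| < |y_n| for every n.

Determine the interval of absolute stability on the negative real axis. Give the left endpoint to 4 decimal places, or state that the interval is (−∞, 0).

On y'=λy, z=hλ:
  k1=λy_n ⇒ h·k1=z·y_n;  k2=λ(1+2/5z)y_n ⇒ h·k2=z(1+2/5z)y_n
  y_{n+1}/y_n = 1 + z(1+2/5z) = 1 + z + 2/5z²
  Hence R(z) = 1 + z + 2/5z².

Find x<0 with |R(x)|<1.
x=-1.43: |R|=0.3880
R=1: x+2/5x²=0 ⇒ x=−5/2=-2.5000; min R=1−1/(4·2/5)=0.3750>−1
Confirm numerically:
  x=-2.074: |R|=0.64659 <1
  x=-1.800: |R|=0.49600 <1
  x=-1.576: |R|=0.41751 <1
  x=-2.878: |R|=1.43515 >1
  x=-2.737: |R|=1.25947 >1
  x=-2.705: |R|=1.22181 >1
Interval (-2.5000, 0).

z∈(-2.5000,0).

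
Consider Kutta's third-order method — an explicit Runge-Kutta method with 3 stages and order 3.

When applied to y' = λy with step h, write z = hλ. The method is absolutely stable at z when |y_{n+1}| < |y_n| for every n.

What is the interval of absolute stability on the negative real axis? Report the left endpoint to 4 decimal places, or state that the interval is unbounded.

(-2.5127, 0).

Set f=λy, z=hλ:
  order 3, 3-stage ⇒ R(z)=1+z+z^2/2+z^3/6
  (e.g. R(-1.04)=0.31332, |R|=0.31332)

Find x<0 with |R(x)|<1.
x=-1.04: |R|=0.3133
|R(-1.88)|=0.2202 |R(-1.67)|=0.0518 |R(-0.72)|=0.4770
Bisect:
  x_lo=-3.2551 |R|=2.7057  x_hi=-0.2411 |R|=0.7856
  mid=-1.74812 |R|=0.11051 →hi
  mid=-2.50162 |R|=0.98180 →hi
  mid=-2.87837 |R|=1.71042 →lo
  mid=-2.68999 |R|=1.31612 →lo
  mid=-2.59581 |R|=1.14188 →lo
  mid=-2.54871 |R|=1.06013 →lo
  mid=-2.52517 |R|=1.02054 →lo
  ...
  [-2.51284,-2.51266] ⇒ x*=-2.5127
So |R|<1 on (-2.5127, 0).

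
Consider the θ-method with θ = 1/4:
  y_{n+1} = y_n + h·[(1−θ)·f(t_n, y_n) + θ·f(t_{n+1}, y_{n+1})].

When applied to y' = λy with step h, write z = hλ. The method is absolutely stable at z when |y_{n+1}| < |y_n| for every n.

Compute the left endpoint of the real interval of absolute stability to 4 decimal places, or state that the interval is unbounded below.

Test eqn y'=λy, z=hλ:
  y_{n+1} = y_n + z·[3/4·y_n + 1/4·y_{n+1}] ⇒ (1 − 1/4z)y_{n+1} = (1 + 3/4z)y_n
  ⇒ R(z) = (1 + 3/4z)/(1 − 1/4z).

Boundary: |R(x)|=1, x<0.
x=-1.27: |R|=0.0361
R=−1: 1+3/4x = −1+1/4x ⇒ -1/2x=2 ⇒ x=2/(-1/2)=-4.0000
Confirm numerically:
  x=-3.708: |R|=0.92423 <1
  x=-2.296: |R|=0.45870 <1
  x=-2.277: |R|=0.45101 <1
  x=-1.788: |R|=0.23566 <1
  x=-4.384: |R|=1.09160 >1
  x=-4.308: |R|=1.07415 >1
Stable set (-4.0000, 0).

left endpoint -4.0000.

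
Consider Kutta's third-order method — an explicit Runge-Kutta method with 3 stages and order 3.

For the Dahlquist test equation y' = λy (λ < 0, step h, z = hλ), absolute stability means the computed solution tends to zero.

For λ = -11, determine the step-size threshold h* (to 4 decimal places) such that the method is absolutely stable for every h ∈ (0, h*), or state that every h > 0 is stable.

Set f=λy, z=hλ:
  order 3, 3-stage ⇒ R(z)=1+z+z^2/2+z^3/6
  (e.g. R(-0.6)=0.54400, |R|=0.54400)

Need |R(x)|<1, x<0.
x=-0.6: |R|=0.5440
|R(-2.56)|=1.0794 |R(-1.17)|=0.2475 |R(-0.67)|=0.5043
Bisect:
  x_lo=-3.0706 |R|=2.1815  x_hi=-0.1393 |R|=0.8700
  mid=-1.60494 |R|=0.00603 →hi
  mid=-2.33777 |R|=0.73456 →hi
  mid=-2.70418 |R|=1.34364 →lo
  mid=-2.52097 |R|=1.01358 →lo
  mid=-2.42937 |R|=0.86807 →hi
  mid=-2.47517 |R|=0.93928 →hi
  mid=-2.49807 |R|=0.97604 →hi
  mid=-2.50952 |R|=0.99471 →hi
  mid=-2.51525 |R|=1.00412 →lo
  ...
  [-2.51292,-2.51274] ⇒ x*=-2.5127
So |R|<1 on (-2.5127, 0).

(-2.5127,0); λ=-11 ⇒ h* = 0.2284.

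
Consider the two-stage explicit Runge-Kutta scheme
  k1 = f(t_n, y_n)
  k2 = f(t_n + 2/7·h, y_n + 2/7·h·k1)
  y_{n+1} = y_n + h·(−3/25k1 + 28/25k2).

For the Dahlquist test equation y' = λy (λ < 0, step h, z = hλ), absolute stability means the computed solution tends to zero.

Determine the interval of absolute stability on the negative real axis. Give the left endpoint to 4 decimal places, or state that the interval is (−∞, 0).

(-3.1250, 0).

Test eqn y'=λy, z=hλ:
  k1=λy_n ⇒ h·k1=z·y_n;  k2=λ(1+2/7z)y_n ⇒ h·k2=z(1+2/7z)y_n
  y_{n+1}/y_n = 1 − 3/25z + 28/25z(1+2/7z) = 1 + z + 8/25z²
  Hence R(z) = 1 + z + 8/25z².

Find x<0 with |R(x)|<1.
x=-1.69: |R|=0.2240
R=1: x+8/25x²=0 ⇒ x=−25/8=-3.1250; min R=1−1/(4·8/25)=0.2188>−1
Confirm numerically:
  x=-2.496: |R|=0.49761 <1
  x=-1.955: |R|=0.26805 <1
  x=-1.799: |R|=0.23665 <1
  x=-1.723: |R|=0.22699 <1
  x=-3.439: |R|=1.34555 >1
  x=-3.234: |R|=1.11280 >1
  x=-3.193: |R|=1.06948 >1
Interval (-3.1250, 0).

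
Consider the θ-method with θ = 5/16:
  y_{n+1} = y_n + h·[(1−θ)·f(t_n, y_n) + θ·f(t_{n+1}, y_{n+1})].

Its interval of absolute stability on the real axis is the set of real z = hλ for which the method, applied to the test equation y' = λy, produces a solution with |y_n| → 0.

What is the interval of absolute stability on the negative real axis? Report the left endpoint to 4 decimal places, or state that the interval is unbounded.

With y'=λy (z=hλ):
  y_{n+1} = y_n + z·[11/16·y_n + 5/16·y_{n+1}] ⇒ (1 − 5/16z)y_{n+1} = (1 + 11/16z)y_n
  so R(z) = (1 + 11/16z)/(1 − 5/16z).

Need |R(x)|<1, x<0.
x=-0.9: |R|=0.2976
R=−1: 1+11/16x = −1+5/16x ⇒ -3/8x=2 ⇒ x=2/(-3/8)=-5.3333
Confirm numerically:
  x=-4.952: |R|=0.94387 <1
  x=-4.088: |R|=0.79495 <1
  x=-3.230: |R|=0.60747 <1
  x=-5.873: |R|=1.07138 >1
  x=-5.793: |R|=1.06134 >1
  x=-5.588: |R|=1.03477 >1
Stable set (-5.3333, 0).

z∈(-5.3333,0).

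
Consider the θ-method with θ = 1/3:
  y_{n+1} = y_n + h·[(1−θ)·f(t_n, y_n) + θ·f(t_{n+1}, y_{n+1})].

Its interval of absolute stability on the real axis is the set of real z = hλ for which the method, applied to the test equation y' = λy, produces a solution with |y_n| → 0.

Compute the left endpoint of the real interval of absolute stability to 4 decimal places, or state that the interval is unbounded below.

Test eqn y'=λy, z=hλ:
  y_{n+1} = y_n + z·[2/3·y_n + 1/3·y_{n+1}] ⇒ (1 − 1/3z)y_{n+1} = (1 + 2/3z)y_n
  Hence R(z) = (1 + 2/3z)/(1 − 1/3z).

Solve |R(x)|<1 on ℝ⁻.
x=-1.37: |R|=0.0595
R=−1: 1+2/3x = −1+1/3x ⇒ -1/3x=2 ⇒ x=2/(-1/3)=-6.0000
Confirm numerically:
  x=-5.757: |R|=0.97225 <1
  x=-3.631: |R|=0.64274 <1
  x=-3.272: |R|=0.56505 <1
  x=-3.104: |R|=0.52556 <1
  x=-6.230: |R|=1.02492 >1
  x=-6.047: |R|=1.00520 >1
So |R|<1 on (-6.0000, 0).

z* = -6.0000.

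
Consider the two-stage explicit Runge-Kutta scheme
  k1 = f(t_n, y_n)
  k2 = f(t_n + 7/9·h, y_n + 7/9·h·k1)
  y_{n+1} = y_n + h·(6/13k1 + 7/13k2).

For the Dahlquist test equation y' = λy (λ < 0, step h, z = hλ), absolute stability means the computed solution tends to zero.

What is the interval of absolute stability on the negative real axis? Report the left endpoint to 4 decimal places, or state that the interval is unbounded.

z∈(-2.3878,0).

Test eqn y'=λy, z=hλ:
  k1=λy_n ⇒ h·k1=z·y_n;  k2=λ(1+7/9z)y_n ⇒ h·k2=z(1+7/9z)y_n
  y_{n+1}/y_n = 1 + 6/13z + 7/13z(1+7/9z) = 1 + z + 49/117z²
  so R(z) = 1 + z + 49/117z².

Find x<0 with |R(x)|<1.
x=-1.08: |R|=0.4085
R=1: x+49/117x²=0 ⇒ x=−117/49=-2.3878; min R=1−1/(4·49/117)=0.4031>−1
Confirm numerically:
  x=-2.043: |R|=0.70502 <1
  x=-1.506: |R|=0.44386 <1
  x=-0.990: |R|=0.42047 <1
  x=-2.856: |R|=1.56007 >1
  x=-2.459: |R|=1.07337 >1
Interval (-2.3878, 0).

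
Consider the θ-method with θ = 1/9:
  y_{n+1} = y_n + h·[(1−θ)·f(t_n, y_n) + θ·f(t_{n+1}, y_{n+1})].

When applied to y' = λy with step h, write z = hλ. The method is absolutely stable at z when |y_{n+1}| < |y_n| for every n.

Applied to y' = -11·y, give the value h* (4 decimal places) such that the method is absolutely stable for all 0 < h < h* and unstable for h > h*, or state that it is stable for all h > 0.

(-2.5714,0); λ=-11 ⇒ h* = (18/7)/11 = 0.2338.

On y'=λy, z=hλ:
  y_{n+1} = y_n + z·[8/9·y_n + 1/9·y_{n+1}] ⇒ (1 − 1/9z)y_{n+1} = (1 + 8/9z)y_n
  Hence R(z) = (1 + 8/9z)/(1 − 1/9z).

Boundary: |R(x)|=1, x<0.
x=-1.7: |R|=0.4299
R=−1: 1+8/9x = −1+1/9x ⇒ -7/9x=2 ⇒ x=2/(-7/9)=-2.5714
Confirm numerically:
  x=-2.061: |R|=0.67697 <1
  x=-1.454: |R|=0.25177 <1
  x=-1.098: |R|=0.02139 <1
  x=-3.042: |R|=1.27354 >1
  x=-2.658: |R|=1.05198 >1
So |R|<1 on (-2.5714, 0).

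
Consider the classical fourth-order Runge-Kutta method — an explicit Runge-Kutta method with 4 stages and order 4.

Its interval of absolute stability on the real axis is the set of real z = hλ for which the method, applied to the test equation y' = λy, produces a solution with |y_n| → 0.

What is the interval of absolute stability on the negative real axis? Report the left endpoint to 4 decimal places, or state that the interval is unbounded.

z∈(-2.7853,0).

Test eqn y'=λy, z=hλ:
  order 4, 4-stage ⇒ R(z)=1+z+z^2/2+z^3/6+z^4/24
  (e.g. R(-1.73)=0.27672, |R|=0.27672)

Find x<0 with |R(x)|<1.
x=-1.73: |R|=0.2767
|R(-2.15)|=0.3952 |R(-1.85)|=0.2940 |R(-1.61)|=0.2705
Bisect:
  x_lo=-3.5011 |R|=2.7356  x_hi=-0.3236 |R|=0.7235
  mid=-1.91237 |R|=0.30785 →hi
  mid=-2.70674 |R|=0.88788 →hi
  mid=-3.10392 |R|=1.59671 →lo
  mid=-2.90533 |R|=1.19658 →lo
  mid=-2.80603 |R|=1.03172 →lo
  mid=-2.75638 |R|=0.95728 →hi
  mid=-2.78121 |R|=0.99386 →hi
  ...
  [-2.78547,-2.78528] ⇒ x*=-2.7853
Stable set (-2.7853, 0).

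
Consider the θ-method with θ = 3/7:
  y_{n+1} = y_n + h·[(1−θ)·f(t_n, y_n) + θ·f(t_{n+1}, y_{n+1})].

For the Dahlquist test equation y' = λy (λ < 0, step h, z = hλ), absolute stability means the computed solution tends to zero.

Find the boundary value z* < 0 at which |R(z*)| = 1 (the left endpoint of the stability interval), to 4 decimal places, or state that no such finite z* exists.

left endpoint -14.0000.

Set f=λy, z=hλ:
  y_{n+1} = y_n + z·[4/7·y_n + 3/7·y_{n+1}] ⇒ (1 − 3/7z)y_{n+1} = (1 + 4/7z)y_n
  R(z) = (1 + 4/7z)/(1 − 3/7z).

Need |R(x)|<1, x<0.
x=-0.82: |R|=0.3932
R=−1: 1+4/7x = −1+3/7x ⇒ -1/7x=2 ⇒ x=2/(-1/7)=-14.0000
Confirm numerically:
  x=-13.399: |R|=0.98727 <1
  x=-11.767: |R|=0.94721 <1
  x=-10.801: |R|=0.91881 <1
  x=-10.778: |R|=0.91809 <1
  x=-14.211: |R|=1.00425 >1
  x=-14.041: |R|=1.00083 >1
Interval (-14.0000, 0).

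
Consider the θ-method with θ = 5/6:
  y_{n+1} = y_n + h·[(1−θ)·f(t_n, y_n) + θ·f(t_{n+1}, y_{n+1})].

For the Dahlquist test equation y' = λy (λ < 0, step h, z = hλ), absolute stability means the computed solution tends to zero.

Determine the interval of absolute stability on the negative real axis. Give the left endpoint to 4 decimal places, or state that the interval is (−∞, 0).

interval (−∞, 0).

With y'=λy (z=hλ):
  y_{n+1} = y_n + z·[1/6·y_n + 5/6·y_{n+1}] ⇒ (1 − 5/6z)y_{n+1} = (1 + 1/6z)y_n
  R(z) = (1 + 1/6z)/(1 − 5/6z).

Need |R(x)|<1, x<0.
x=-1.18: |R|=0.4050
x=-2: |R|=0.2500
x=-10: |R|=0.0714
x=-100: |R|=0.1858
θ=5/6≥1/2 ⇒ |1+1/6x|<|1−5/6x| ∀x<0 ⇒ interval (−∞,0).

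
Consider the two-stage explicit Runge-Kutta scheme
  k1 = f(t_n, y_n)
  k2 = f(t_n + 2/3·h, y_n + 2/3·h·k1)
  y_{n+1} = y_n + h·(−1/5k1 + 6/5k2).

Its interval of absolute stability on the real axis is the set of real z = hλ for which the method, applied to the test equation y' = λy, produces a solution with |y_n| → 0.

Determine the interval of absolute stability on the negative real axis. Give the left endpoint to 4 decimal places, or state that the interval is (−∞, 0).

(-1.2500, 0).

Set f=λy, z=hλ:
  k1=λy_n ⇒ h·k1=z·y_n;  k2=λ(1+2/3z)y_n ⇒ h·k2=z(1+2/3z)y_n
  y_{n+1}/y_n = 1 − 1/5z + 6/5z(1+2/3z) = 1 + z + 4/5z²
  ⇒ R(z) = 1 + z + 4/5z².

Find x<0 with |R(x)|<1.
x=-0.94: |R|=0.7669
R=1: x+4/5x²=0 ⇒ x=−5/4=-1.2500; min R=1−1/(4·4/5)=0.6875>−1
Confirm numerically:
  x=-0.839: |R|=0.72414 <1
  x=-0.834: |R|=0.72244 <1
  x=-0.665: |R|=0.68878 <1
  x=-1.776: |R|=1.74734 >1
  x=-1.328: |R|=1.08287 >1
Interval (-1.2500, 0).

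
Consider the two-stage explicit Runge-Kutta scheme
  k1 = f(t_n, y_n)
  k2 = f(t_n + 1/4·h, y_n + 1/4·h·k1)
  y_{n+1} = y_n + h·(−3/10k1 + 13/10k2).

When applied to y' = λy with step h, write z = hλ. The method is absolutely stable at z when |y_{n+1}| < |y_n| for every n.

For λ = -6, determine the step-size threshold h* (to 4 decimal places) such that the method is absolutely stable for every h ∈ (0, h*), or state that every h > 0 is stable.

(-3.0769,0); λ=-6 ⇒ h* = (40/13)/6 = 0.5128.

Test eqn y'=λy, z=hλ:
  k1=λy_n ⇒ h·k1=z·y_n;  k2=λ(1+1/4z)y_n ⇒ h·k2=z(1+1/4z)y_n
  y_{n+1}/y_n = 1 − 3/10z + 13/10z(1+1/4z) = 1 + z + 13/40z²
  ⇒ R(z) = 1 + z + 13/40z².

Find x<0 with |R(x)|<1.
x=-0.76: |R|=0.4277
R=1: x+13/40x²=0 ⇒ x=−40/13=-3.0769; min R=1−1/(4·13/40)=0.2308>−1
Confirm numerically:
  x=-1.891: |R|=0.27116 <1
  x=-1.542: |R|=0.23077 <1
  x=-1.502: |R|=0.23120 <1
  x=-3.501: |R|=1.48253 >1
  x=-3.321: |R|=1.26344 >1
  x=-3.132: |R|=1.05606 >1
Interval (-3.0769, 0).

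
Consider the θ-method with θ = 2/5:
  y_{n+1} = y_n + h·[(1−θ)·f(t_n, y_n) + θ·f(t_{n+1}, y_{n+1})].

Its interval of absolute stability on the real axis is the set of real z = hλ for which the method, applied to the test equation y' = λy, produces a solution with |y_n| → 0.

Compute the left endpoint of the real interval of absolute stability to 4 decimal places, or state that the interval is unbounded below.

z* = -10.0000.

With y'=λy (z=hλ):
  y_{n+1} = y_n + z·[3/5·y_n + 2/5·y_{n+1}] ⇒ (1 − 2/5z)y_{n+1} = (1 + 3/5z)y_n
  ⇒ R(z) = (1 + 3/5z)/(1 − 2/5z).

Boundary: |R(x)|=1, x<0.
x=-1.26: |R|=0.1622
R=−1: 1+3/5x = −1+2/5x ⇒ -1/5x=2 ⇒ x=2/(-1/5)=-10.0000
Confirm numerically:
  x=-7.421: |R|=0.87002 <1
  x=-7.039: |R|=0.84480 <1
  x=-6.098: |R|=0.77309 <1
  x=-4.155: |R|=0.56086 <1
  x=-10.228: |R|=1.00896 >1
  x=-10.169: |R|=1.00667 >1
  x=-10.092: |R|=1.00365 >1
Interval (-10.0000, 0).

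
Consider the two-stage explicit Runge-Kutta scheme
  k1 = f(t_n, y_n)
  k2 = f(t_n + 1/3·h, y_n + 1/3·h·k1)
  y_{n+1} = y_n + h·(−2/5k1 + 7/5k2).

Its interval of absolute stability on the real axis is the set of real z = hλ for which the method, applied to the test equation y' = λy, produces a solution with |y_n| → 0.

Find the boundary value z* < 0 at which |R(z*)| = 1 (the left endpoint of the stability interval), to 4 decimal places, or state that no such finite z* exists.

z* = -2.1429.

Set f=λy, z=hλ:
  k1=λy_n ⇒ h·k1=z·y_n;  k2=λ(1+1/3z)y_n ⇒ h·k2=z(1+1/3z)y_n
  y_{n+1}/y_n = 1 − 2/5z + 7/5z(1+1/3z) = 1 + z + 7/15z²
  R(z) = 1 + z + 7/15z².

Find x<0 with |R(x)|<1.
x=-0.65: |R|=0.5472
R=1: x+7/15x²=0 ⇒ x=−15/7=-2.1429; min R=1−1/(4·7/15)=0.4643>−1
Confirm numerically:
  x=-2.048: |R|=0.90934 <1
  x=-1.924: |R|=0.80350 <1
  x=-1.638: |R|=0.61409 <1
  x=-1.398: |R|=0.51406 <1
  x=-2.456: |R|=1.35890 >1
  x=-2.399: |R|=1.28676 >1
  x=-2.215: |R|=1.07457 >1
Stable set (-2.1429, 0).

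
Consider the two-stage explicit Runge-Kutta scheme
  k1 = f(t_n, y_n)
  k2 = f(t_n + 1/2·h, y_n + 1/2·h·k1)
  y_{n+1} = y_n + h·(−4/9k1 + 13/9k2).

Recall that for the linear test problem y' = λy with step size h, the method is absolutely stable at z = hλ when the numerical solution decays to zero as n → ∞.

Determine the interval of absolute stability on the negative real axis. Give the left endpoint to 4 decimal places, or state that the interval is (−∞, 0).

With y'=λy (z=hλ):
  k1=λy_n ⇒ h·k1=z·y_n;  k2=λ(1+1/2z)y_n ⇒ h·k2=z(1+1/2z)y_n
  y_{n+1}/y_n = 1 − 4/9z + 13/9z(1+1/2z) = 1 + z + 13/18z²
  so R(z) = 1 + z + 13/18z².

Solve |R(x)|<1 on ℝ⁻.
x=-0.55: |R|=0.6685
R=1: x+13/18x²=0 ⇒ x=−18/13=-1.3846; min R=1−1/(4·13/18)=0.6538>−1
Confirm numerically:
  x=-1.069: |R|=0.75633 <1
  x=-1.037: |R|=0.73966 <1
  x=-0.675: |R|=0.65406 <1
  x=-1.747: |R|=1.45723 >1
  x=-1.682: |R|=1.36126 >1
  x=-1.586: |R|=1.23067 >1
Interval (-1.3846, 0).

(-1.3846, 0).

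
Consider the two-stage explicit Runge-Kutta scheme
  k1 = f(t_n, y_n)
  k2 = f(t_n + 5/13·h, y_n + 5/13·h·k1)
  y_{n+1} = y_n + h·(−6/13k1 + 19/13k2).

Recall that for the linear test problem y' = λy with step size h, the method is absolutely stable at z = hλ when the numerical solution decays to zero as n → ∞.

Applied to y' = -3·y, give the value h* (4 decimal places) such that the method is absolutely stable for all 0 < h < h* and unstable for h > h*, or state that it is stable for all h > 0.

On y'=λy, z=hλ:
  k1=λy_n ⇒ h·k1=z·y_n;  k2=λ(1+5/13z)y_n ⇒ h·k2=z(1+5/13z)y_n
  y_{n+1}/y_n = 1 − 6/13z + 19/13z(1+5/13z) = 1 + z + 95/169z²
  Hence R(z) = 1 + z + 95/169z².

Find x<0 with |R(x)|<1.
x=-1.42: |R|=0.7135
R=1: x+95/169x²=0 ⇒ x=−169/95=-1.7789; min R=1−1/(4·95/169)=0.5553>−1
Confirm numerically:
  x=-1.487: |R|=0.75596 <1
  x=-1.347: |R|=0.67293 <1
  x=-1.245: |R|=0.62632 <1
  x=-1.005: |R|=0.56277 <1
  x=-2.224: |R|=1.55639 >1
  x=-2.109: |R|=1.39129 >1
Interval (-1.7789, 0).

(-1.7789,0); λ=-3 ⇒ h* = (169/95)/3 = 0.5930.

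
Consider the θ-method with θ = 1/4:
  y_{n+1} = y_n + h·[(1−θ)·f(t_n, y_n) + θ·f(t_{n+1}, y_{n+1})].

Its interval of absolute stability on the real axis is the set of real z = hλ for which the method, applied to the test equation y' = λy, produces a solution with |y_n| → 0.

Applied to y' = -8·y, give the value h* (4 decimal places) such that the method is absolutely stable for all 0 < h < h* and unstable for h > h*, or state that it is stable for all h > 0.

(-4.0000,0); λ=-8 ⇒ h* = (4)/8 = 0.5000.

Set f=λy, z=hλ:
  y_{n+1} = y_n + z·[3/4·y_n + 1/4·y_{n+1}] ⇒ (1 − 1/4z)y_{n+1} = (1 + 3/4z)y_n
  R(z) = (1 + 3/4z)/(1 − 1/4z).

Find x<0 with |R(x)|<1.
x=-1.76: |R|=0.2222
R=−1: 1+3/4x = −1+1/4x ⇒ -1/2x=2 ⇒ x=2/(-1/2)=-4.0000
Confirm numerically:
  x=-3.813: |R|=0.95213 <1
  x=-3.805: |R|=0.95003 <1
  x=-3.776: |R|=0.94239 <1
  x=-3.434: |R|=0.84773 <1
  x=-4.288: |R|=1.06950 >1
  x=-4.173: |R|=1.04233 >1
So |R|<1 on (-4.0000, 0).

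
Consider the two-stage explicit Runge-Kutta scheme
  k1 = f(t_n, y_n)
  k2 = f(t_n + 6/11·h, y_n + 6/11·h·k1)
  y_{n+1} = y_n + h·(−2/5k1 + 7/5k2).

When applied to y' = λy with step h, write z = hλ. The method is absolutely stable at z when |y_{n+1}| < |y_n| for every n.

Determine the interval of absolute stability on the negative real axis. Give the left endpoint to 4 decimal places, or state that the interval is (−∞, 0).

Set f=λy, z=hλ:
  k1=λy_n ⇒ h·k1=z·y_n;  k2=λ(1+6/11z)y_n ⇒ h·k2=z(1+6/11z)y_n
  y_{n+1}/y_n = 1 − 2/5z + 7/5z(1+6/11z) = 1 + z + 42/55z²
  ⇒ R(z) = 1 + z + 42/55z².

Solve |R(x)|<1 on ℝ⁻.
x=-0.8: |R|=0.6887
R=1: x+42/55x²=0 ⇒ x=−55/42=-1.3095; min R=1−1/(4·42/55)=0.6726>−1
Confirm numerically:
  x=-0.810: |R|=0.69102 <1
  x=-0.748: |R|=0.67926 <1
  x=-0.716: |R|=0.67548 <1
  x=-1.844: |R|=1.75262 >1
  x=-1.702: |R|=1.51010 >1
  x=-1.393: |R|=1.08880 >1
Interval (-1.3095, 0).

z∈(-1.3095,0).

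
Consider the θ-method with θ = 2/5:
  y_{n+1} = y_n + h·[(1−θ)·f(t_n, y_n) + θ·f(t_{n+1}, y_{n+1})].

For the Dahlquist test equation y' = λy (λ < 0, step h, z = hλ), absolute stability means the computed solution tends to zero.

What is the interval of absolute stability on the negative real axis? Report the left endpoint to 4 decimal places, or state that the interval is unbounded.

z∈(-10.0000,0).

On y'=λy, z=hλ:
  y_{n+1} = y_n + z·[3/5·y_n + 2/5·y_{n+1}] ⇒ (1 − 2/5z)y_{n+1} = (1 + 3/5z)y_n
  ⇒ R(z) = (1 + 3/5z)/(1 − 2/5z).

Find x<0 with |R(x)|<1.
x=-1.12: |R|=0.2265
R=−1: 1+3/5x = −1+2/5x ⇒ -1/5x=2 ⇒ x=2/(-1/5)=-10.0000
Confirm numerically:
  x=-8.871: |R|=0.95036 <1
  x=-6.773: |R|=0.82600 <1
  x=-6.504: |R|=0.80586 <1
  x=-6.461: |R|=0.80253 <1
  x=-10.375: |R|=1.01456 >1
  x=-10.064: |R|=1.00255 >1
Interval (-10.0000, 0).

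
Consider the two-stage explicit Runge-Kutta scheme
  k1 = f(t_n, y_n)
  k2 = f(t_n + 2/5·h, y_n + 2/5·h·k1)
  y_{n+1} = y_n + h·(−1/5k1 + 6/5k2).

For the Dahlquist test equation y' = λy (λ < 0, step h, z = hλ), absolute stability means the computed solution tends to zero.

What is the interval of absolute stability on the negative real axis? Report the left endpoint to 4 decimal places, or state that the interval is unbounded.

Set f=λy, z=hλ:
  k1=λy_n ⇒ h·k1=z·y_n;  k2=λ(1+2/5z)y_n ⇒ h·k2=z(1+2/5z)y_n
  y_{n+1}/y_n = 1 − 1/5z + 6/5z(1+2/5z) = 1 + z + 12/25z²
  so R(z) = 1 + z + 12/25z².

Boundary: |R(x)|=1, x<0.
x=-1.61: |R|=0.6342
R=1: x+12/25x²=0 ⇒ x=−25/12=-2.0833; min R=1−1/(4·12/25)=0.4792>−1
Confirm numerically:
  x=-2.022: |R|=0.94047 <1
  x=-0.954: |R|=0.48286 <1
  x=-0.893: |R|=0.48978 <1
  x=-0.859: |R|=0.49518 <1
  x=-2.656: |R|=1.73008 >1
  x=-2.651: |R|=1.72234 >1
Stable set (-2.0833, 0).

z∈(-2.0833,0).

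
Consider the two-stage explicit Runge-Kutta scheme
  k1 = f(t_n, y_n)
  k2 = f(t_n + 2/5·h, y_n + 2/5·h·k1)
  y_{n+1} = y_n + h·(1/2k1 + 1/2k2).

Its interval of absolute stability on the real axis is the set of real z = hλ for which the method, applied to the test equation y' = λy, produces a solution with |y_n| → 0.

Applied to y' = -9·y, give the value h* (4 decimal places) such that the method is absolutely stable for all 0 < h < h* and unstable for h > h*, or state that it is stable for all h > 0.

(-5.0000,0); λ=-9 ⇒ h* = (5)/9 = 0.5556.

On y'=λy, z=hλ:
  k1=λy_n ⇒ h·k1=z·y_n;  k2=λ(1+2/5z)y_n ⇒ h·k2=z(1+2/5z)y_n
  y_{n+1}/y_n = 1 + 1/2z + 1/2z(1+2/5z) = 1 + z + 1/5z²
  Hence R(z) = 1 + z + 1/5z².

Need |R(x)|<1, x<0.
x=-1.36: |R|=0.0099
R=1: x+1/5x²=0 ⇒ x=−5=-5.0000; min R=1−1/(4·1/5)=-0.2500>−1
Confirm numerically:
  x=-4.382: |R|=0.45838 <1
  x=-3.432: |R|=0.07628 <1
  x=-2.881: |R|=0.22097 <1
  x=-2.697: |R|=0.24224 <1
  x=-5.327: |R|=1.34839 >1
  x=-5.072: |R|=1.07304 >1
Interval (-5.0000, 0).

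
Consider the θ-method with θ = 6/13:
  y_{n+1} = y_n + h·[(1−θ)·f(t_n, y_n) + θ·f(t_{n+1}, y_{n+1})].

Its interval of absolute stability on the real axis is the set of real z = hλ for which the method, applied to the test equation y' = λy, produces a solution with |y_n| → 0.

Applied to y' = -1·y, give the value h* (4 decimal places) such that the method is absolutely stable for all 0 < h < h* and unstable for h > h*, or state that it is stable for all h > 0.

(-26.0000,0); λ=-1 ⇒ h* = (26)/1 = 26.0000.

With y'=λy (z=hλ):
  y_{n+1} = y_n + z·[7/13·y_n + 6/13·y_{n+1}] ⇒ (1 − 6/13z)y_{n+1} = (1 + 7/13z)y_n
  R(z) = (1 + 7/13z)/(1 − 6/13z).

Solve |R(x)|<1 on ℝ⁻.
x=-1.7: |R|=0.0474
R=−1: 1+7/13x = −1+6/13x ⇒ -1/13x=2 ⇒ x=2/(-1/13)=-26.0000
Confirm numerically:
  x=-18.563: |R|=0.94021 <1
  x=-17.437: |R|=0.92720 <1
  x=-11.784: |R|=0.83016 <1
  x=-26.364: |R|=1.00213 >1
  x=-26.321: |R|=1.00188 >1
  x=-26.233: |R|=1.00137 >1
So |R|<1 on (-26.0000, 0).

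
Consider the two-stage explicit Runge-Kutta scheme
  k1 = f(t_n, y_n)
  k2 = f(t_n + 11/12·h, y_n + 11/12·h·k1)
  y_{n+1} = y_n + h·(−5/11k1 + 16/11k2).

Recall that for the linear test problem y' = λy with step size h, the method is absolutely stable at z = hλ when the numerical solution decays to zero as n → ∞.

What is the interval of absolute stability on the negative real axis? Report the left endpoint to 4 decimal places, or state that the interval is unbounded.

z∈(-0.7500,0).

Test eqn y'=λy, z=hλ:
  k1=λy_n ⇒ h·k1=z·y_n;  k2=λ(1+11/12z)y_n ⇒ h·k2=z(1+11/12z)y_n
  y_{n+1}/y_n = 1 − 5/11z + 16/11z(1+11/12z) = 1 + z + 4/3z²
  ⇒ R(z) = 1 + z + 4/3z².

Find x<0 with |R(x)|<1.
x=-0.37: |R|=0.8125
R=1: x+4/3x²=0 ⇒ x=−3/4=-0.7500; min R=1−1/(4·4/3)=0.8125>−1
Confirm numerically:
  x=-0.645: |R|=0.90970 <1
  x=-0.577: |R|=0.86691 <1
  x=-0.551: |R|=0.85380 <1
  x=-0.550: |R|=0.85333 <1
  x=-1.025: |R|=1.37583 >1
  x=-0.980: |R|=1.30053 >1
Interval (-0.7500, 0).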